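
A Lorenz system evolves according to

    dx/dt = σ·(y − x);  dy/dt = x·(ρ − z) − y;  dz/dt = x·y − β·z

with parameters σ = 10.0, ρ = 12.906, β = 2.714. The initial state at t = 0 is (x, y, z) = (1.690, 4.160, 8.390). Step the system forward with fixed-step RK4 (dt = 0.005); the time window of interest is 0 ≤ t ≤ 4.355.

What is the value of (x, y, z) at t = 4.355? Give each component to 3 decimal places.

(x, y, z) = (5.378, 5.205, 11.948)

t=0.000: state=(1.690, 4.160, 8.390)
step 1 (dt=0.005): k1=(24.700, 3.472, -15.740), k2=(24.169, 3.811, -15.361), k3=(24.191, 3.803, -15.368), k4=(23.681, 4.138, -14.994); state += dt/6·(k1+2k2+2k3+k4)
t=0.005: state=(1.811, 4.179, 8.313)
t=0.010: state=(1.927, 4.201, 8.240)
t=0.015: state=(2.038, 4.227, 8.170)
continuing one RK4 step at a time; state shown every 40 steps (Δt=0.2):
t=0.200: state=(5.113, 6.770, 7.992)
t=0.400: state=(7.891, 8.355, 13.298)
t=0.600: state=(5.994, 4.313, 14.743)
t=0.800: state=(3.794, 3.432, 11.070)
t=1.000: state=(4.286, 5.048, 8.944)
t=1.200: state=(6.363, 7.429, 10.574)
t=1.400: state=(7.054, 6.465, 14.060)
t=1.600: state=(5.112, 4.229, 12.936)
t=1.800: state=(4.385, 4.535, 10.475)
t=2.000: state=(5.427, 6.203, 10.150)
t=2.200: state=(6.689, 6.921, 12.439)
t=2.400: state=(6.022, 5.310, 13.364)
t=2.600: state=(4.892, 4.632, 11.704)
t=2.800: state=(5.090, 5.494, 10.590)
t=3.000: state=(6.087, 6.525, 11.490)
t=3.200: state=(6.283, 6.007, 12.900)
t=3.400: state=(5.435, 5.038, 12.382)
t=3.600: state=(5.118, 5.216, 11.223)
t=3.800: state=(5.665, 6.030, 11.219)
t=4.000: state=(6.154, 6.190, 12.267)
t=4.200: state=(5.792, 5.480, 12.536)
t=4.355: state=(5.378, 5.205, 11.948)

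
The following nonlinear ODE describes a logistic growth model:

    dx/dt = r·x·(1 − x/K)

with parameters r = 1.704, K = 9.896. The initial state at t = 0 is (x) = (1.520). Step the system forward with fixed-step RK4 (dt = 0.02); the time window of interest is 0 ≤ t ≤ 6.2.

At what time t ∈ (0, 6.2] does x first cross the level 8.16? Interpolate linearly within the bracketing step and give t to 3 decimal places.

t=0.000: state=(1.520)
step 1 (dt=0.02): k1=(2.192), k2=(2.218), k3=(2.218), k4=(2.244); state += dt/6·(k1+2k2+2k3+k4)
t=0.020: state=(1.564)
t=0.040: state=(1.610)
t=0.060: state=(1.656)
continuing one RK4 step at a time; state shown every 25 steps (Δt=0.5):
t=0.500: state=(2.954)
t=1.000: state=(4.941)
t=1.500: state=(6.931)
t=1.900: state=(8.136)
next step: t=1.920: state=(8.185) — x has crossed 8.16
linear interpolation between t=1.900 (8.13593) and t=1.920 (8.18471) → t≈1.910

t = 1.910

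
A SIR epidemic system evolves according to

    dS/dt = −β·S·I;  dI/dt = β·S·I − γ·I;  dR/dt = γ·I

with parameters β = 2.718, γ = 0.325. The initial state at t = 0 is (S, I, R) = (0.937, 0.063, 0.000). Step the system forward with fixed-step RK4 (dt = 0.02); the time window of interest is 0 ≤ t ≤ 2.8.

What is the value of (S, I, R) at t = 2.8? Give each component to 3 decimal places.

t=0.000: state=(0.937, 0.063, 0.000)
step 1 (dt=0.02): k1=(-0.160, 0.140, 0.020), k2=(-0.164, 0.143, 0.021), k3=(-0.164, 0.143, 0.021), k4=(-0.167, 0.146, 0.021); state += dt/6·(k1+2k2+2k3+k4)
t=0.020: state=(0.934, 0.066, 0.000)
t=0.040: state=(0.930, 0.069, 0.001)
t=0.060: state=(0.927, 0.072, 0.001)
continuing one RK4 step at a time; state shown every 5 steps (Δt=0.1):
t=0.100: state=(0.919, 0.078, 0.002)
t=0.200: state=(0.898, 0.097, 0.005)
t=0.300: state=(0.872, 0.120, 0.009)
t=0.400: state=(0.841, 0.146, 0.013)
t=0.500: state=(0.805, 0.177, 0.018)
t=0.600: state=(0.763, 0.212, 0.025)
t=0.700: state=(0.717, 0.251, 0.032)
t=0.800: state=(0.666, 0.294, 0.041)
t=0.900: state=(0.611, 0.338, 0.051)
t=1.000: state=(0.554, 0.383, 0.063)
t=1.100: state=(0.496, 0.428, 0.076)
t=1.200: state=(0.439, 0.470, 0.091)
t=1.300: state=(0.384, 0.509, 0.107)
t=1.400: state=(0.333, 0.543, 0.124)
t=1.500: state=(0.286, 0.572, 0.142)
t=1.600: state=(0.244, 0.595, 0.161)
t=1.700: state=(0.207, 0.612, 0.180)
t=1.800: state=(0.175, 0.624, 0.201)
t=1.900: state=(0.148, 0.631, 0.221)
t=2.000: state=(0.124, 0.634, 0.242)
t=2.100: state=(0.105, 0.633, 0.262)
t=2.200: state=(0.088, 0.629, 0.283)
t=2.300: state=(0.074, 0.623, 0.303)
t=2.400: state=(0.063, 0.614, 0.323)
t=2.500: state=(0.053, 0.604, 0.343)
t=2.600: state=(0.045, 0.592, 0.362)
t=2.700: state=(0.039, 0.580, 0.381)
t=2.800: state=(0.033, 0.567, 0.400)

(S, I, R) = (0.033, 0.567, 0.400)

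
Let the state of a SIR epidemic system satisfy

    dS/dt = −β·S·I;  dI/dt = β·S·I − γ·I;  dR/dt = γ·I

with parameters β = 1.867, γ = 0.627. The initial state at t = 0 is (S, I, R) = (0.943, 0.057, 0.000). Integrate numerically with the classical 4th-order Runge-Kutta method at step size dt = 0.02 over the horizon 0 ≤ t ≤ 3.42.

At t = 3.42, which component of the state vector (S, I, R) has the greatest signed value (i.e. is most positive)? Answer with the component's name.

t=0.000: state=(0.943, 0.057, 0.000)
step 1 (dt=0.02): k1=(-0.100, 0.065, 0.036), k2=(-0.101, 0.065, 0.036), k3=(-0.101, 0.065, 0.036), k4=(-0.102, 0.066, 0.037); state += dt/6·(k1+2k2+2k3+k4)
t=0.020: state=(0.941, 0.058, 0.001)
t=0.040: state=(0.939, 0.060, 0.001)
t=0.060: state=(0.937, 0.061, 0.002)
continuing one RK4 step at a time; state shown every 10 steps (Δt=0.2):
t=0.200: state=(0.921, 0.071, 0.008)
t=0.400: state=(0.894, 0.088, 0.018)
t=0.600: state=(0.862, 0.108, 0.030)
t=0.800: state=(0.824, 0.131, 0.045)
t=1.000: state=(0.782, 0.155, 0.063)
t=1.200: state=(0.734, 0.182, 0.084)
t=1.400: state=(0.682, 0.209, 0.109)
t=1.600: state=(0.628, 0.236, 0.137)
t=1.800: state=(0.572, 0.260, 0.168)
t=2.000: state=(0.517, 0.281, 0.202)
t=2.200: state=(0.464, 0.298, 0.238)
t=2.400: state=(0.414, 0.309, 0.276)
t=2.600: state=(0.369, 0.316, 0.315)
t=2.800: state=(0.327, 0.317, 0.355)
t=3.000: state=(0.291, 0.314, 0.395)
t=3.200: state=(0.259, 0.307, 0.434)
t=3.400: state=(0.231, 0.297, 0.472)
t=3.420: state=(0.229, 0.296, 0.475)
compare at T: S=0.229, I=0.296, R=0.475

largest component: R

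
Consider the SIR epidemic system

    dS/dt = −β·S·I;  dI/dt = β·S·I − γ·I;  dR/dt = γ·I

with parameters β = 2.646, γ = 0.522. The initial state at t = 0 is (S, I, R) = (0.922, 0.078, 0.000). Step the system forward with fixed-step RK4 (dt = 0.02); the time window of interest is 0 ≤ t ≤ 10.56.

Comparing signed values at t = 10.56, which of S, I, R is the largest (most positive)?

largest component: R

t=0.000: state=(0.922, 0.078, 0.000)
step 1 (dt=0.02): k1=(-0.190, 0.150, 0.041), k2=(-0.194, 0.152, 0.041), k3=(-0.194, 0.152, 0.042), k4=(-0.197, 0.155, 0.042); state += dt/6·(k1+2k2+2k3+k4)
t=0.020: state=(0.918, 0.081, 0.001)
t=0.040: state=(0.914, 0.084, 0.002)
t=0.060: state=(0.910, 0.087, 0.003)
continuing one RK4 step at a time; state shown every 25 steps (Δt=0.5):
t=0.500: state=(0.780, 0.187, 0.033)
t=1.000: state=(0.548, 0.349, 0.103)
t=1.500: state=(0.315, 0.473, 0.212)
t=2.000: state=(0.164, 0.495, 0.341)
t=2.500: state=(0.088, 0.448, 0.465)
t=3.000: state=(0.051, 0.377, 0.572)
t=3.500: state=(0.032, 0.306, 0.661)
t=4.000: state=(0.022, 0.245, 0.733)
t=4.500: state=(0.017, 0.193, 0.790)
t=5.000: state=(0.013, 0.152, 0.835)
t=5.500: state=(0.011, 0.119, 0.870)
t=6.000: state=(0.010, 0.093, 0.897)
t=6.500: state=(0.009, 0.072, 0.919)
t=7.000: state=(0.008, 0.056, 0.936)
t=7.500: state=(0.008, 0.044, 0.949)
t=8.000: state=(0.007, 0.034, 0.959)
t=8.500: state=(0.007, 0.027, 0.967)
t=9.000: state=(0.007, 0.021, 0.973)
t=9.500: state=(0.006, 0.016, 0.977)
t=10.000: state=(0.006, 0.012, 0.981)
t=10.500: state=(0.006, 0.010, 0.984)
t=10.560: state=(0.006, 0.009, 0.984)
compare at T: S=0.006, I=0.009, R=0.984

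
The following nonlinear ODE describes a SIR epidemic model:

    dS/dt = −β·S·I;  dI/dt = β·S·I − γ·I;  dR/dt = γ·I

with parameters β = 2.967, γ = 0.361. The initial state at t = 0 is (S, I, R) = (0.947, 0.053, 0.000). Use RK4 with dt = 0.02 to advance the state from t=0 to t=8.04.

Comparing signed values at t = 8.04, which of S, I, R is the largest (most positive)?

largest component: R

t=0.000: state=(0.947, 0.053, 0.000)
step 1 (dt=0.02): k1=(-0.149, 0.130, 0.019), k2=(-0.152, 0.133, 0.020), k3=(-0.152, 0.133, 0.020), k4=(-0.156, 0.136, 0.020); state += dt/6·(k1+2k2+2k3+k4)
t=0.020: state=(0.944, 0.056, 0.000)
t=0.040: state=(0.941, 0.058, 0.001)
t=0.060: state=(0.937, 0.061, 0.001)
continuing one RK4 step at a time; state shown every 25 steps (Δt=0.5):
t=0.500: state=(0.816, 0.166, 0.018)
t=1.000: state=(0.546, 0.387, 0.067)
t=1.500: state=(0.262, 0.581, 0.156)
t=2.000: state=(0.105, 0.627, 0.267)
t=2.500: state=(0.043, 0.580, 0.377)
t=3.000: state=(0.019, 0.506, 0.475)
t=3.500: state=(0.010, 0.431, 0.560)
t=4.000: state=(0.005, 0.363, 0.631)
t=4.500: state=(0.003, 0.305, 0.691)
t=5.000: state=(0.002, 0.256, 0.742)
t=5.500: state=(0.002, 0.214, 0.784)
t=6.000: state=(0.001, 0.179, 0.820)
t=6.500: state=(0.001, 0.150, 0.849)
t=7.000: state=(0.001, 0.125, 0.874)
t=7.500: state=(0.001, 0.105, 0.895)
t=8.000: state=(0.001, 0.087, 0.912)
t=8.040: state=(0.001, 0.086, 0.913)
compare at T: S=0.001, I=0.086, R=0.913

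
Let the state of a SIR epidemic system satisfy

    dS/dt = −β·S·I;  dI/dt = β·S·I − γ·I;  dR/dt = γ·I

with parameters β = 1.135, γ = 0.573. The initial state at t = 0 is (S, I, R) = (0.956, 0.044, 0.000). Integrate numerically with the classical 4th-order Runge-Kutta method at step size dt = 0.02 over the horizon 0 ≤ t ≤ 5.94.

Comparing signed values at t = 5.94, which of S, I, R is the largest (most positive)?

t=0.000: state=(0.956, 0.044, 0.000)
step 1 (dt=0.02): k1=(-0.048, 0.023, 0.025), k2=(-0.048, 0.023, 0.025), k3=(-0.048, 0.023, 0.025), k4=(-0.048, 0.023, 0.025); state += dt/6·(k1+2k2+2k3+k4)
t=0.020: state=(0.955, 0.044, 0.001)
t=0.040: state=(0.954, 0.045, 0.001)
t=0.060: state=(0.953, 0.045, 0.002)
continuing one RK4 step at a time; state shown every 10 steps (Δt=0.2):
t=0.200: state=(0.946, 0.049, 0.005)
t=0.400: state=(0.935, 0.054, 0.011)
t=0.600: state=(0.923, 0.059, 0.018)
t=0.800: state=(0.910, 0.065, 0.025)
t=1.000: state=(0.896, 0.071, 0.033)
t=1.200: state=(0.881, 0.078, 0.041)
t=1.400: state=(0.865, 0.084, 0.050)
t=1.600: state=(0.848, 0.091, 0.060)
t=1.800: state=(0.830, 0.099, 0.071)
t=2.000: state=(0.811, 0.106, 0.083)
t=2.200: state=(0.791, 0.113, 0.096)
t=2.400: state=(0.770, 0.121, 0.109)
t=2.600: state=(0.749, 0.128, 0.123)
t=2.800: state=(0.727, 0.135, 0.138)
t=3.000: state=(0.704, 0.141, 0.154)
t=3.200: state=(0.682, 0.148, 0.171)
t=3.400: state=(0.659, 0.153, 0.188)
t=3.600: state=(0.636, 0.158, 0.206)
t=3.800: state=(0.613, 0.163, 0.224)
t=4.000: state=(0.591, 0.166, 0.243)
t=4.200: state=(0.569, 0.169, 0.262)
t=4.400: state=(0.547, 0.171, 0.282)
t=4.600: state=(0.526, 0.172, 0.301)
t=4.800: state=(0.506, 0.173, 0.321)
t=5.000: state=(0.487, 0.172, 0.341)
t=5.200: state=(0.468, 0.171, 0.361)
t=5.400: state=(0.450, 0.170, 0.380)
t=5.600: state=(0.433, 0.167, 0.400)
t=5.800: state=(0.417, 0.164, 0.419)
t=5.940: state=(0.407, 0.162, 0.432)
compare at T: S=0.407, I=0.162, R=0.432

largest component: R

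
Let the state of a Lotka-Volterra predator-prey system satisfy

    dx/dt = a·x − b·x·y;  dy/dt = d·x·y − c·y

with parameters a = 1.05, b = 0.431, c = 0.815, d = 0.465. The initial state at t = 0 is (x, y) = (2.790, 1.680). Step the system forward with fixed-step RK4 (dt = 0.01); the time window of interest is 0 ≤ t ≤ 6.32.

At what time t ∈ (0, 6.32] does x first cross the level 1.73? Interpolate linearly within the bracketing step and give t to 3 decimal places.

t = 1.983

t=0.000: state=(2.790, 1.680)
step 1 (dt=0.01): k1=(0.909, 0.810), k2=(0.906, 0.816), k3=(0.906, 0.816), k4=(0.902, 0.821); state += dt/6·(k1+2k2+2k3+k4)
t=0.010: state=(2.799, 1.688)
t=0.020: state=(2.808, 1.696)
t=0.030: state=(2.817, 1.705)
continuing one RK4 step at a time; state shown every 25 steps (Δt=0.25):
t=0.250: state=(2.990, 1.919)
t=0.500: state=(3.111, 2.233)
t=0.750: state=(3.116, 2.619)
t=1.000: state=(2.986, 3.050)
t=1.250: state=(2.731, 3.472)
t=1.500: state=(2.395, 3.816)
t=1.750: state=(2.038, 4.028)
t=1.980: state=(1.734, 4.084)
next step: t=1.990: state=(1.722, 4.083) — x has crossed 1.73
linear interpolation between t=1.980 (1.73386) and t=1.990 (1.72159) → t≈1.983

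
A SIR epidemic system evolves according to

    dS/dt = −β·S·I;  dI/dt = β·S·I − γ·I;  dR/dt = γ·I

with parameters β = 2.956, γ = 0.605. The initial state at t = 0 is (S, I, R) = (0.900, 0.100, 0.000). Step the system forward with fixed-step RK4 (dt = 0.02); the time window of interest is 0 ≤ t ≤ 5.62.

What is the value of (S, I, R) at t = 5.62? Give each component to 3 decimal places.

t=0.000: state=(0.900, 0.100, 0.000)
step 1 (dt=0.02): k1=(-0.266, 0.206, 0.060), k2=(-0.271, 0.209, 0.062), k3=(-0.271, 0.209, 0.062), k4=(-0.275, 0.212, 0.063); state += dt/6·(k1+2k2+2k3+k4)
t=0.020: state=(0.895, 0.104, 0.001)
t=0.040: state=(0.889, 0.108, 0.003)
t=0.060: state=(0.883, 0.113, 0.004)
continuing one RK4 step at a time; state shown every 10 steps (Δt=0.2):
t=0.200: state=(0.837, 0.148, 0.015)
t=0.400: state=(0.753, 0.210, 0.036)
t=0.600: state=(0.651, 0.282, 0.066)
t=0.800: state=(0.539, 0.356, 0.105)
t=1.000: state=(0.428, 0.420, 0.152)
t=1.200: state=(0.330, 0.465, 0.206)
t=1.400: state=(0.248, 0.488, 0.264)
t=1.600: state=(0.186, 0.491, 0.323)
t=1.800: state=(0.139, 0.479, 0.382)
t=2.000: state=(0.106, 0.456, 0.438)
t=2.200: state=(0.081, 0.427, 0.492)
t=2.400: state=(0.064, 0.395, 0.542)
t=2.600: state=(0.051, 0.362, 0.587)
t=2.800: state=(0.042, 0.329, 0.629)
t=3.000: state=(0.035, 0.298, 0.667)
t=3.200: state=(0.029, 0.269, 0.701)
t=3.400: state=(0.025, 0.243, 0.732)
t=3.600: state=(0.022, 0.218, 0.760)
t=3.800: state=(0.019, 0.195, 0.785)
t=4.000: state=(0.017, 0.175, 0.808)
t=4.200: state=(0.016, 0.157, 0.828)
t=4.400: state=(0.014, 0.140, 0.846)
t=4.600: state=(0.013, 0.125, 0.862)
t=4.800: state=(0.012, 0.112, 0.876)
t=5.000: state=(0.012, 0.100, 0.889)
t=5.200: state=(0.011, 0.089, 0.900)
t=5.400: state=(0.011, 0.079, 0.910)
t=5.600: state=(0.010, 0.071, 0.919)
t=5.620: state=(0.010, 0.070, 0.920)

(S, I, R) = (0.010, 0.070, 0.920)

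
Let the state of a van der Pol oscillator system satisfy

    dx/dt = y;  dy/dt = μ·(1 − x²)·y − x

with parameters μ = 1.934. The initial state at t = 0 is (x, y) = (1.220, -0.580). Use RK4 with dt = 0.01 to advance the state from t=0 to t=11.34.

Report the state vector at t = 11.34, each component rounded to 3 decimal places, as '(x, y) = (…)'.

t=0.000: state=(1.220, -0.580)
step 1 (dt=0.01): k1=(-0.580, -0.672), k2=(-0.583, -0.674), k3=(-0.583, -0.674), k4=(-0.587, -0.676); state += dt/6·(k1+2k2+2k3+k4)
t=0.010: state=(1.214, -0.587)
t=0.020: state=(1.208, -0.594)
t=0.030: state=(1.202, -0.600)
continuing one RK4 step at a time; state shown every 50 steps (Δt=0.5):
t=0.500: state=(0.827, -1.055)
t=1.000: state=(0.008, -2.513)
t=1.500: state=(-1.613, -2.551)
t=2.000: state=(-2.004, 0.136)
t=2.500: state=(-1.862, 0.356)
t=3.000: state=(-1.665, 0.434)
t=3.500: state=(-1.421, 0.554)
t=4.000: state=(-1.089, 0.812)
t=4.500: state=(-0.531, 1.575)
t=5.000: state=(0.756, 3.680)
t=5.500: state=(1.980, 0.559)
t=6.000: state=(1.955, -0.299)
t=6.500: state=(1.779, -0.390)
t=7.000: state=(1.564, -0.478)
t=7.500: state=(1.289, -0.641)
t=8.000: state=(0.885, -1.041)
t=8.500: state=(0.099, -2.388)
t=9.000: state=(-1.535, -2.876)
t=9.500: state=(-2.016, 0.098)
t=10.000: state=(-1.882, 0.349)
t=10.500: state=(-1.689, 0.425)
t=11.000: state=(-1.451, 0.537)
t=11.340: state=(-1.248, 0.672)

(x, y) = (-1.248, 0.672)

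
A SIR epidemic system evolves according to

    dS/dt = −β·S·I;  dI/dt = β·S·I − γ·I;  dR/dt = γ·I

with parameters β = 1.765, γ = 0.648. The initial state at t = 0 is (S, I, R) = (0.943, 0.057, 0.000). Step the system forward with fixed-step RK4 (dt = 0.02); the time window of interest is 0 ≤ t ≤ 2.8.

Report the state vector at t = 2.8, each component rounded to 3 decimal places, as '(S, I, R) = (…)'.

t=0.000: state=(0.943, 0.057, 0.000)
step 1 (dt=0.02): k1=(-0.095, 0.058, 0.037), k2=(-0.096, 0.058, 0.037), k3=(-0.096, 0.058, 0.037), k4=(-0.097, 0.059, 0.038); state += dt/6·(k1+2k2+2k3+k4)
t=0.020: state=(0.941, 0.058, 0.001)
t=0.040: state=(0.939, 0.059, 0.002)
t=0.060: state=(0.937, 0.061, 0.002)
continuing one RK4 step at a time; state shown every 5 steps (Δt=0.1):
t=0.100: state=(0.933, 0.063, 0.004)
t=0.200: state=(0.922, 0.070, 0.008)
t=0.300: state=(0.910, 0.077, 0.013)
t=0.400: state=(0.898, 0.084, 0.018)
t=0.500: state=(0.884, 0.092, 0.024)
t=0.600: state=(0.869, 0.101, 0.030)
t=0.700: state=(0.853, 0.110, 0.037)
t=0.800: state=(0.835, 0.120, 0.044)
t=0.900: state=(0.817, 0.130, 0.053)
t=1.000: state=(0.798, 0.141, 0.061)
t=1.100: state=(0.778, 0.152, 0.071)
t=1.200: state=(0.756, 0.163, 0.081)
t=1.300: state=(0.734, 0.174, 0.092)
t=1.400: state=(0.711, 0.185, 0.104)
t=1.500: state=(0.688, 0.196, 0.116)
t=1.600: state=(0.664, 0.207, 0.129)
t=1.700: state=(0.639, 0.218, 0.143)
t=1.800: state=(0.615, 0.228, 0.157)
t=1.900: state=(0.590, 0.238, 0.172)
t=2.000: state=(0.565, 0.247, 0.188)
t=2.100: state=(0.541, 0.255, 0.204)
t=2.200: state=(0.516, 0.263, 0.221)
t=2.300: state=(0.493, 0.269, 0.238)
t=2.400: state=(0.470, 0.274, 0.256)
t=2.500: state=(0.447, 0.279, 0.274)
t=2.600: state=(0.426, 0.282, 0.292)
t=2.700: state=(0.405, 0.285, 0.310)
t=2.800: state=(0.385, 0.286, 0.329)

(S, I, R) = (0.385, 0.286, 0.329)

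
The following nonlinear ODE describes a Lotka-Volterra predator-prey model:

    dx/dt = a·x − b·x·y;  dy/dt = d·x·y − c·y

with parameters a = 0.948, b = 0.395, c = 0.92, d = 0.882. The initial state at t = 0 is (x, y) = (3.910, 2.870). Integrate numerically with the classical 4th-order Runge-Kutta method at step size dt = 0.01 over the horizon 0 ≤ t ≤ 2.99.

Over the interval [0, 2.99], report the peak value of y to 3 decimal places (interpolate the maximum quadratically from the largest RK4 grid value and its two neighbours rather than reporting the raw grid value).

max y = 8.914

t=0.000: state=(3.910, 2.870)
step 1 (dt=0.01): k1=(-0.726, 7.257), k2=(-0.781, 7.340), k3=(-0.782, 7.340), k4=(-0.838, 7.422); state += dt/6·(k1+2k2+2k3+k4)
t=0.010: state=(3.902, 2.943)
t=0.020: state=(3.893, 3.018)
t=0.030: state=(3.883, 3.095)
continuing one RK4 step at a time; state shown every 10 steps (Δt=0.1):
t=0.100: state=(3.779, 3.678)
t=0.200: state=(3.528, 4.634)
t=0.300: state=(3.164, 5.682)
t=0.400: state=(2.722, 6.721)
t=0.500: state=(2.253, 7.634)
t=0.600: state=(1.806, 8.325)
t=0.700: state=(1.416, 8.748)
t=0.800: state=(1.097, 8.910)
t=0.900: state=(0.849, 8.851)
t=1.000: state=(0.661, 8.625)
t=1.100: state=(0.520, 8.285)
t=1.200: state=(0.415, 7.873)
t=1.300: state=(0.338, 7.422)
t=1.400: state=(0.279, 6.956)
t=1.500: state=(0.236, 6.490)
t=1.600: state=(0.202, 6.034)
t=1.700: state=(0.177, 5.596)
t=1.800: state=(0.157, 5.180)
t=1.900: state=(0.142, 4.787)
t=2.000: state=(0.130, 4.419)
t=2.100: state=(0.121, 4.075)
t=2.200: state=(0.114, 3.756)
t=2.300: state=(0.109, 3.459)
t=2.400: state=(0.105, 3.185)
t=2.500: state=(0.102, 2.932)
t=2.600: state=(0.100, 2.698)
t=2.700: state=(0.100, 2.483)
t=2.800: state=(0.100, 2.284)
t=2.900: state=(0.101, 2.102)
t=2.990: state=(0.102, 1.951)
largest grid value and its neighbours: y(0.810)=8.91290, y(0.820)=8.91390, y(0.830)=8.91279
parabola through these three points peaks at t≈0.820 with y≈8.91390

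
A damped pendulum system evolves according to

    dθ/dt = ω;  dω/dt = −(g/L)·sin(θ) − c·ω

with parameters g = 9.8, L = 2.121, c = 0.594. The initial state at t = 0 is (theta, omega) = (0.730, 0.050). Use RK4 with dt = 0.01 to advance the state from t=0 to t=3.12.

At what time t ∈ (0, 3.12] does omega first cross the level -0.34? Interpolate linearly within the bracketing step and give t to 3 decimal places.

t=0.000: state=(0.730, 0.050)
step 1 (dt=0.01): k1=(0.050, -3.111), k2=(0.034, -3.103), k3=(0.034, -3.102), k4=(0.019, -3.094); state += dt/6·(k1+2k2+2k3+k4)
t=0.010: state=(0.730, 0.019)
t=0.020: state=(0.730, -0.012)
t=0.030: state=(0.730, -0.043)
t=0.130: state=(0.711, -0.337)
next step: t=0.140: state=(0.707, -0.365) — omega has crossed -0.34
linear interpolation between t=0.130 (-0.33684) and t=0.140 (-0.36484) → t≈0.131

t = 0.131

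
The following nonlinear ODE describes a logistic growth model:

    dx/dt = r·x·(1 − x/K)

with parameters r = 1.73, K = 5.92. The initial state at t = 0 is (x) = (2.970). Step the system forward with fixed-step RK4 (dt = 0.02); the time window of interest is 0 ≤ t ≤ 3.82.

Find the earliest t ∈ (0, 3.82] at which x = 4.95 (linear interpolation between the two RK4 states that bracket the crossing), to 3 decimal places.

t=0.000: state=(2.970)
step 1 (dt=0.02): k1=(2.560), k2=(2.560), k3=(2.560), k4=(2.559); state += dt/6·(k1+2k2+2k3+k4)
t=0.020: state=(3.021)
t=0.040: state=(3.072)
t=0.060: state=(3.123)
continuing one RK4 step at a time; state shown every 10 steps (Δt=0.2):
t=0.200: state=(3.477)
t=0.400: state=(3.954)
t=0.600: state=(4.379)
t=0.800: state=(4.740)
t=0.920: state=(4.924)
next step: t=0.940: state=(4.953) — x has crossed 4.95
linear interpolation between t=0.920 (4.92419) and t=0.940 (4.95252) → t≈0.938

t = 0.938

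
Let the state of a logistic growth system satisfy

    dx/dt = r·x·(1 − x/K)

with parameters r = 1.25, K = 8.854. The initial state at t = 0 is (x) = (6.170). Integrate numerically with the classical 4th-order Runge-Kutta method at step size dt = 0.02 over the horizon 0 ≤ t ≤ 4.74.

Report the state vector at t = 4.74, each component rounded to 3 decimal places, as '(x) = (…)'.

t=0.000: state=(6.170)
step 1 (dt=0.02): k1=(2.338), k2=(2.326), k3=(2.326), k4=(2.315); state += dt/6·(k1+2k2+2k3+k4)
t=0.020: state=(6.217)
t=0.040: state=(6.263)
t=0.060: state=(6.308)
continuing one RK4 step at a time; state shown every 10 steps (Δt=0.2):
t=0.200: state=(6.613)
t=0.400: state=(7.006)
t=0.600: state=(7.345)
t=0.800: state=(7.633)
t=1.000: state=(7.873)
t=1.200: state=(8.071)
t=1.400: state=(8.232)
t=1.600: state=(8.362)
t=1.800: state=(8.466)
t=2.000: state=(8.549)
t=2.200: state=(8.614)
t=2.400: state=(8.666)
t=2.600: state=(8.707)
t=2.800: state=(8.739)
t=3.000: state=(8.764)
t=3.200: state=(8.784)
t=3.400: state=(8.799)
t=3.600: state=(8.811)
t=3.800: state=(8.821)
t=4.000: state=(8.828)
t=4.200: state=(8.834)
t=4.400: state=(8.838)
t=4.600: state=(8.842)
t=4.740: state=(8.844)

(x) = (8.844)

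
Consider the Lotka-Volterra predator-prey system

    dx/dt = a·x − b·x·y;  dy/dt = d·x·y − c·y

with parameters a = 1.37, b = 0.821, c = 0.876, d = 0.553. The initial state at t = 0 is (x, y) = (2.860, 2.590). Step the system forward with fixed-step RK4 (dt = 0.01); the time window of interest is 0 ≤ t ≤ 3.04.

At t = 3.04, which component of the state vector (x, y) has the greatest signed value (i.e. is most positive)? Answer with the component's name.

t=0.000: state=(2.860, 2.590)
step 1 (dt=0.01): k1=(-2.163, 1.827), k2=(-2.176, 1.818), k3=(-2.176, 1.818), k4=(-2.189, 1.809); state += dt/6·(k1+2k2+2k3+k4)
t=0.010: state=(2.838, 2.608)
t=0.020: state=(2.816, 2.626)
t=0.030: state=(2.794, 2.644)
continuing one RK4 step at a time; state shown every 10 steps (Δt=0.1):
t=0.100: state=(2.633, 2.762)
t=0.200: state=(2.392, 2.908)
t=0.300: state=(2.150, 3.020)
t=0.400: state=(1.918, 3.096)
t=0.500: state=(1.702, 3.135)
t=0.600: state=(1.509, 3.138)
t=0.700: state=(1.339, 3.110)
t=0.800: state=(1.192, 3.055)
t=0.900: state=(1.067, 2.979)
t=1.000: state=(0.961, 2.886)
t=1.100: state=(0.874, 2.782)
t=1.200: state=(0.801, 2.669)
t=1.300: state=(0.741, 2.552)
t=1.400: state=(0.693, 2.432)
t=1.500: state=(0.654, 2.313)
t=1.600: state=(0.623, 2.195)
t=1.700: state=(0.600, 2.080)
t=1.800: state=(0.583, 1.969)
t=1.900: state=(0.571, 1.862)
t=2.000: state=(0.564, 1.760)
t=2.100: state=(0.562, 1.663)
t=2.200: state=(0.565, 1.572)
t=2.300: state=(0.571, 1.486)
t=2.400: state=(0.582, 1.406)
t=2.500: state=(0.596, 1.330)
t=2.600: state=(0.615, 1.260)
t=2.700: state=(0.638, 1.195)
t=2.800: state=(0.665, 1.135)
t=2.900: state=(0.696, 1.080)
t=3.000: state=(0.732, 1.029)
t=3.040: state=(0.748, 1.010)
compare at T: x=0.748, y=1.010

largest component: y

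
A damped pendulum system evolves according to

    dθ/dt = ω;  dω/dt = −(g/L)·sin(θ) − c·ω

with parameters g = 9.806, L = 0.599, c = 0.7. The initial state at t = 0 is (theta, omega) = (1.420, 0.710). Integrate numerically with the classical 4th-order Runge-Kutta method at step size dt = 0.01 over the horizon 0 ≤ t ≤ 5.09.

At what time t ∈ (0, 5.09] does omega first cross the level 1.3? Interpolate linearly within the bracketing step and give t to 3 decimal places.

t = 1.007

t=0.000: state=(1.420, 0.710)
step 1 (dt=0.01): k1=(0.710, -16.682), k2=(0.627, -16.632), k3=(0.627, -16.631), k4=(0.544, -16.581); state += dt/6·(k1+2k2+2k3+k4)
t=0.010: state=(1.426, 0.544)
t=0.020: state=(1.431, 0.378)
t=0.030: state=(1.434, 0.214)
continuing one RK4 step at a time; state shown every 20 steps (Δt=0.2):
t=0.200: state=(1.244, -2.379)
t=0.400: state=(0.534, -4.438)
t=0.600: state=(-0.363, -4.059)
t=0.800: state=(-0.946, -1.580)
t=1.000: state=(-0.977, 1.211)
next step: t=1.010: state=(-0.965, 1.338) — omega has crossed 1.3
linear interpolation between t=1.000 (1.21136) and t=1.010 (1.33757) → t≈1.007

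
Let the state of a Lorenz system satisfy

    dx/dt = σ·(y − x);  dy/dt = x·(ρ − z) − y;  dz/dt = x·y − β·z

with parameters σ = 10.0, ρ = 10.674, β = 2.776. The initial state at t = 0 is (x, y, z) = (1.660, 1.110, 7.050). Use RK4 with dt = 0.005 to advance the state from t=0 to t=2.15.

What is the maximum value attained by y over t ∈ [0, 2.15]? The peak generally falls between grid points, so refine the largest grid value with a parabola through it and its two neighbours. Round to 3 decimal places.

max y = 8.624

t=0.000: state=(1.660, 1.110, 7.050)
step 1 (dt=0.005): k1=(-5.500, 4.906, -17.728), k2=(-5.240, 4.917, -17.600), k3=(-5.246, 4.919, -17.600), k4=(-4.992, 4.930, -17.473); state += dt/6·(k1+2k2+2k3+k4)
t=0.005: state=(1.634, 1.135, 6.962)
t=0.010: state=(1.610, 1.159, 6.875)
t=0.015: state=(1.589, 1.184, 6.790)
continuing one RK4 step at a time; state shown every 20 steps (Δt=0.1):
t=0.100: state=(1.503, 1.646, 5.524)
t=0.200: state=(1.852, 2.390, 4.477)
t=0.300: state=(2.584, 3.522, 3.964)
t=0.400: state=(3.758, 5.176, 4.214)
t=0.500: state=(5.393, 7.191, 5.707)
t=0.600: state=(7.117, 8.575, 8.779)
t=0.700: state=(7.879, 7.780, 12.238)
t=0.800: state=(6.919, 5.276, 13.558)
t=0.900: state=(5.103, 3.349, 12.467)
t=1.000: state=(3.690, 2.667, 10.544)
t=1.100: state=(3.044, 2.740, 8.753)
t=1.200: state=(3.015, 3.232, 7.405)
t=1.300: state=(3.439, 4.058, 6.630)
t=1.400: state=(4.229, 5.174, 6.573)
t=1.500: state=(5.274, 6.372, 7.406)
t=1.600: state=(6.284, 7.116, 9.089)
t=1.700: state=(6.759, 6.812, 10.950)
t=1.800: state=(6.377, 5.618, 11.903)
t=1.900: state=(5.437, 4.429, 11.584)
t=2.000: state=(4.539, 3.808, 10.529)
t=2.100: state=(4.029, 3.743, 9.358)
t=2.150: state=(3.940, 3.867, 8.850)
largest grid value and its neighbours: y(0.615)=8.62150, y(0.620)=8.62425, y(0.625)=8.62047
parabola through these three points peaks at t≈0.620 with y≈8.62427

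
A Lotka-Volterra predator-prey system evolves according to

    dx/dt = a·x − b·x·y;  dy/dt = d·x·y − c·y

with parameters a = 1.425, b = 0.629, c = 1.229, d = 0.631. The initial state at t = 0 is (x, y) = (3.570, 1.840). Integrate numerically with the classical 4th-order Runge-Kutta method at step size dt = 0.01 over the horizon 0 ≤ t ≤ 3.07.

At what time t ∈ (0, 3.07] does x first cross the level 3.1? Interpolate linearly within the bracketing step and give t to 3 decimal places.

t=0.000: state=(3.570, 1.840)
step 1 (dt=0.01): k1=(0.955, 1.884), k2=(0.936, 1.899), k3=(0.935, 1.899), k4=(0.915, 1.914); state += dt/6·(k1+2k2+2k3+k4)
t=0.010: state=(3.579, 1.859)
t=0.020: state=(3.588, 1.878)
t=0.030: state=(3.597, 1.898)
continuing one RK4 step at a time; state shown every 10 steps (Δt=0.1):
t=0.100: state=(3.644, 2.044)
t=0.200: state=(3.669, 2.277)
t=0.300: state=(3.637, 2.536)
t=0.400: state=(3.545, 2.814)
t=0.500: state=(3.394, 3.099)
t=0.600: state=(3.192, 3.374)
t=0.640: state=(3.101, 3.478)
next step: t=0.650: state=(3.077, 3.503) — x has crossed 3.1
linear interpolation between t=0.640 (3.10051) and t=0.650 (3.07671) → t≈0.640

t = 0.640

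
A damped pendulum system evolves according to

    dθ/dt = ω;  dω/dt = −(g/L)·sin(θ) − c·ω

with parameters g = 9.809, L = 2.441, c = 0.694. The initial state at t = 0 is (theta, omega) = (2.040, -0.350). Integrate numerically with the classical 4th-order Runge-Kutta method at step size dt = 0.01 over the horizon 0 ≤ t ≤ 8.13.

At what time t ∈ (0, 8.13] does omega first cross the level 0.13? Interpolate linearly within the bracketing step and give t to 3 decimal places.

t=0.000: state=(2.040, -0.350)
step 1 (dt=0.01): k1=(-0.350, -3.341), k2=(-0.367, -3.333), k3=(-0.367, -3.333), k4=(-0.383, -3.325); state += dt/6·(k1+2k2+2k3+k4)
t=0.010: state=(2.036, -0.383)
t=0.020: state=(2.032, -0.416)
t=0.030: state=(2.028, -0.450)
continuing one RK4 step at a time; state shown every 50 steps (Δt=0.5):
t=0.500: state=(1.472, -1.876)
t=1.000: state=(0.294, -2.556)
t=1.500: state=(-0.738, -1.316)
t=1.900: state=(-0.975, 0.108)
next step: t=1.910: state=(-0.973, 0.140) — omega has crossed 0.13
linear interpolation between t=1.900 (0.10783) and t=1.910 (0.14021) → t≈1.907

t = 1.907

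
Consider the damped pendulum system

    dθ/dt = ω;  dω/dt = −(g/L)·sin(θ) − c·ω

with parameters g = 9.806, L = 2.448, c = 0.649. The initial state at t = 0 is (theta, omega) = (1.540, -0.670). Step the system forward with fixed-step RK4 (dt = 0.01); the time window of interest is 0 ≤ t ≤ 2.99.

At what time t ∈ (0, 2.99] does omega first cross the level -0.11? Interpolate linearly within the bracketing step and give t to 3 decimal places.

t = 1.586

t=0.000: state=(1.540, -0.670)
step 1 (dt=0.01): k1=(-0.670, -3.569), k2=(-0.688, -3.557), k3=(-0.688, -3.557), k4=(-0.706, -3.545); state += dt/6·(k1+2k2+2k3+k4)
t=0.010: state=(1.533, -0.706)
t=0.020: state=(1.526, -0.741)
t=0.030: state=(1.518, -0.776)
continuing one RK4 step at a time; state shown every 10 steps (Δt=0.1):
t=0.100: state=(1.456, -1.015)
t=0.200: state=(1.338, -1.333)
t=0.300: state=(1.190, -1.619)
t=0.400: state=(1.016, -1.863)
t=0.500: state=(0.819, -2.053)
t=0.600: state=(0.607, -2.178)
t=0.700: state=(0.386, -2.225)
t=0.800: state=(0.165, -2.190)
t=0.900: state=(-0.049, -2.074)
t=1.000: state=(-0.247, -1.885)
t=1.100: state=(-0.424, -1.638)
t=1.200: state=(-0.574, -1.349)
t=1.300: state=(-0.693, -1.034)
t=1.400: state=(-0.780, -0.707)
t=1.500: state=(-0.834, -0.382)
t=1.580: state=(-0.855, -0.129)
next step: t=1.590: state=(-0.856, -0.098) — omega has crossed -0.11
linear interpolation between t=1.580 (-0.12871) and t=1.590 (-0.09774) → t≈1.586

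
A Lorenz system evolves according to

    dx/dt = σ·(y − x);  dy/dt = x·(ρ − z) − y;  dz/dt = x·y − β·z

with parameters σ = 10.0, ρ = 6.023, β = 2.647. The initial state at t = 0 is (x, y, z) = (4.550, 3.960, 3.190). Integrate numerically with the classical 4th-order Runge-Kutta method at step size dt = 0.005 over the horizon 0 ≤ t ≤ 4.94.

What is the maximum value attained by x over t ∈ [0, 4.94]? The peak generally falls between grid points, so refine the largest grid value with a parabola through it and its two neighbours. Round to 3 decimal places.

t=0.000: state=(4.550, 3.960, 3.190)
step 1 (dt=0.005): k1=(-5.900, 8.930, 9.574), k2=(-5.529, 8.757, 9.554), k3=(-5.543, 8.761, 9.555), k4=(-5.185, 8.592, 9.536); state += dt/6·(k1+2k2+2k3+k4)
t=0.005: state=(4.522, 4.004, 3.238)
t=0.010: state=(4.498, 4.046, 3.285)
t=0.015: state=(4.477, 4.087, 3.333)
continuing one RK4 step at a time; state shown every 40 steps (Δt=0.2):
t=0.200: state=(4.608, 4.752, 5.038)
t=0.400: state=(4.440, 4.131, 6.174)
t=0.600: state=(3.669, 3.294, 5.924)
t=0.800: state=(3.144, 3.007, 5.095)
t=1.000: state=(3.101, 3.180, 4.473)
t=1.200: state=(3.389, 3.578, 4.340)
t=1.400: state=(3.766, 3.930, 4.673)
t=1.600: state=(3.962, 3.984, 5.166)
t=1.800: state=(3.865, 3.761, 5.409)
t=2.000: state=(3.631, 3.522, 5.289)
t=2.200: state=(3.480, 3.443, 5.017)
t=2.400: state=(3.485, 3.522, 4.828)
t=2.600: state=(3.596, 3.662, 4.822)
t=2.800: state=(3.711, 3.753, 4.955)
t=3.000: state=(3.748, 3.743, 5.099)
t=3.200: state=(3.701, 3.665, 5.147)
t=3.400: state=(3.629, 3.597, 5.092)
t=3.600: state=(3.590, 3.583, 5.005)
t=3.800: state=(3.601, 3.617, 4.955)
t=4.000: state=(3.640, 3.661, 4.966)
t=4.200: state=(3.673, 3.683, 5.014)
t=4.400: state=(3.677, 3.672, 5.054)
t=4.600: state=(3.659, 3.647, 5.061)
t=4.800: state=(3.637, 3.628, 5.039)
t=4.940: state=(3.629, 3.626, 5.019)
largest grid value and its neighbours: x(0.260)=4.65854, x(0.265)=4.65905, x(0.270)=4.65893
parabola through these three points peaks at t≈0.267 with x≈4.65908

max x = 4.659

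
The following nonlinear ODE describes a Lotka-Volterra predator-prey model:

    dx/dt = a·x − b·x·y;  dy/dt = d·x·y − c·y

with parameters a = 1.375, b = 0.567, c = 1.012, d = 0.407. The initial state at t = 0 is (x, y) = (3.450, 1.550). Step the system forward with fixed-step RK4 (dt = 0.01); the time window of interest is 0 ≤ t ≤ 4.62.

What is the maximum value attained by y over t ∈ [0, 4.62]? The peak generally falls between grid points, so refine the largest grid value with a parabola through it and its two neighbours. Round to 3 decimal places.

max y = 3.886

t=0.000: state=(3.450, 1.550)
step 1 (dt=0.01): k1=(1.712, 0.608), k2=(1.710, 0.614), k3=(1.710, 0.614), k4=(1.708, 0.621); state += dt/6·(k1+2k2+2k3+k4)
t=0.010: state=(3.467, 1.556)
t=0.020: state=(3.484, 1.562)
t=0.030: state=(3.501, 1.569)
continuing one RK4 step at a time; state shown every 20 steps (Δt=0.2):
t=0.200: state=(3.780, 1.699)
t=0.400: state=(4.058, 1.911)
t=0.600: state=(4.237, 2.189)
t=0.800: state=(4.271, 2.530)
t=1.000: state=(4.130, 2.913)
t=1.200: state=(3.824, 3.292)
t=1.400: state=(3.401, 3.610)
t=1.600: state=(2.935, 3.816)
t=1.800: state=(2.494, 3.886)
t=2.000: state=(2.118, 3.827)
t=2.200: state=(1.821, 3.668)
t=2.400: state=(1.602, 3.442)
t=2.600: state=(1.448, 3.181)
t=2.800: state=(1.350, 2.911)
t=3.000: state=(1.297, 2.647)
t=3.200: state=(1.283, 2.401)
t=3.400: state=(1.303, 2.178)
t=3.600: state=(1.355, 1.982)
t=3.800: state=(1.439, 1.813)
t=4.000: state=(1.555, 1.672)
t=4.200: state=(1.705, 1.560)
t=4.400: state=(1.891, 1.474)
t=4.600: state=(2.113, 1.417)
t=4.620: state=(2.138, 1.413)
largest grid value and its neighbours: y(1.790)=3.88571, y(1.800)=3.88599, y(1.810)=3.88594
parabola through these three points peaks at t≈1.804 with y≈3.88601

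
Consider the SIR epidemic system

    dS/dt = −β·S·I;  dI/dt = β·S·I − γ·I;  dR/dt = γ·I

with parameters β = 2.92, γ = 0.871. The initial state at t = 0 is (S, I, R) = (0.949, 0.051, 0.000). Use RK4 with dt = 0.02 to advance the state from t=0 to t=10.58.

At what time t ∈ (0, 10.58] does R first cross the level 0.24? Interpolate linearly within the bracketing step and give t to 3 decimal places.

t = 1.496

t=0.000: state=(0.949, 0.051, 0.000)
step 1 (dt=0.02): k1=(-0.141, 0.097, 0.044), k2=(-0.144, 0.099, 0.045), k3=(-0.144, 0.099, 0.045), k4=(-0.146, 0.100, 0.046); state += dt/6·(k1+2k2+2k3+k4)
t=0.020: state=(0.946, 0.053, 0.001)
t=0.040: state=(0.943, 0.055, 0.002)
t=0.060: state=(0.940, 0.057, 0.003)
continuing one RK4 step at a time; state shown every 25 steps (Δt=0.5):
t=0.500: state=(0.841, 0.123, 0.036)
t=1.000: state=(0.648, 0.238, 0.114)
t=1.480: state=(0.431, 0.334, 0.235)
next step: t=1.500: state=(0.423, 0.336, 0.241) — R has crossed 0.24
linear interpolation between t=1.480 (0.23531) and t=1.500 (0.24114) → t≈1.496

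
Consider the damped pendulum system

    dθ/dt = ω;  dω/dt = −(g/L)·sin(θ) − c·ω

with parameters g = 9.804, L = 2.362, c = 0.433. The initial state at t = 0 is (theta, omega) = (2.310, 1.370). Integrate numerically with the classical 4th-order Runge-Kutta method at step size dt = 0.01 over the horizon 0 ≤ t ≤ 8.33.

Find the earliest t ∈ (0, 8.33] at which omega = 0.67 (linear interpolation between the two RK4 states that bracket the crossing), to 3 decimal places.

t=0.000: state=(2.310, 1.370)
step 1 (dt=0.01): k1=(1.370, -3.661), k2=(1.352, -3.633), k3=(1.352, -3.634), k4=(1.334, -3.607); state += dt/6·(k1+2k2+2k3+k4)
t=0.010: state=(2.324, 1.334)
t=0.020: state=(2.337, 1.298)
t=0.030: state=(2.349, 1.263)
t=0.220: state=(2.532, 0.681)
next step: t=0.230: state=(2.538, 0.655) — omega has crossed 0.67
linear interpolation between t=0.220 (0.68129) and t=0.230 (0.65473) → t≈0.224

t = 0.224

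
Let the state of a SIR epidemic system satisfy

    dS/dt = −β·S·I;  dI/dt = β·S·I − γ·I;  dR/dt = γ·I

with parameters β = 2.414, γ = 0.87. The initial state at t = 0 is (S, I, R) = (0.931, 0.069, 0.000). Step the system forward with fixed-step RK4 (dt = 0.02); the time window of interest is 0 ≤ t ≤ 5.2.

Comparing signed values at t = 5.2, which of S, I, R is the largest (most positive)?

t=0.000: state=(0.931, 0.069, 0.000)
step 1 (dt=0.02): k1=(-0.155, 0.095, 0.060), k2=(-0.157, 0.096, 0.061), k3=(-0.157, 0.096, 0.061), k4=(-0.159, 0.097, 0.062); state += dt/6·(k1+2k2+2k3+k4)
t=0.020: state=(0.928, 0.071, 0.001)
t=0.040: state=(0.925, 0.073, 0.002)
t=0.060: state=(0.921, 0.075, 0.004)
continuing one RK4 step at a time; state shown every 10 steps (Δt=0.2):
t=0.200: state=(0.896, 0.090, 0.014)
t=0.400: state=(0.853, 0.116, 0.032)
t=0.600: state=(0.801, 0.145, 0.054)
t=0.800: state=(0.741, 0.177, 0.082)
t=1.000: state=(0.675, 0.209, 0.116)
t=1.200: state=(0.606, 0.239, 0.155)
t=1.400: state=(0.536, 0.265, 0.199)
t=1.600: state=(0.470, 0.284, 0.247)
t=1.800: state=(0.408, 0.295, 0.297)
t=2.000: state=(0.354, 0.298, 0.349)
t=2.200: state=(0.307, 0.293, 0.400)
t=2.400: state=(0.267, 0.283, 0.450)
t=2.600: state=(0.234, 0.268, 0.498)
t=2.800: state=(0.206, 0.250, 0.543)
t=3.000: state=(0.183, 0.231, 0.585)
t=3.200: state=(0.165, 0.211, 0.624)
t=3.400: state=(0.150, 0.192, 0.659)
t=3.600: state=(0.137, 0.172, 0.691)
t=3.800: state=(0.127, 0.154, 0.719)
t=4.000: state=(0.118, 0.138, 0.744)
t=4.200: state=(0.111, 0.122, 0.767)
t=4.400: state=(0.105, 0.108, 0.787)
t=4.600: state=(0.100, 0.096, 0.805)
t=4.800: state=(0.096, 0.084, 0.820)
t=5.000: state=(0.092, 0.074, 0.834)
t=5.200: state=(0.089, 0.065, 0.846)
compare at T: S=0.089, I=0.065, R=0.846

largest component: R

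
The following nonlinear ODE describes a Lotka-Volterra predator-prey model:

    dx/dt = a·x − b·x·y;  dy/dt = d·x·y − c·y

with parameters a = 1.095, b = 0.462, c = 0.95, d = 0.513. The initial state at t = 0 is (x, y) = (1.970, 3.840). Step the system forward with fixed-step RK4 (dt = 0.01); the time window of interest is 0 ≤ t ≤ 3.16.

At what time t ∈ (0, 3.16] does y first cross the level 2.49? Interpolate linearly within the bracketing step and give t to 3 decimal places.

t=0.000: state=(1.970, 3.840)
step 1 (dt=0.01): k1=(-1.338, 0.233), k2=(-1.334, 0.220), k3=(-1.334, 0.220), k4=(-1.331, 0.207); state += dt/6·(k1+2k2+2k3+k4)
t=0.010: state=(1.957, 3.842)
t=0.020: state=(1.943, 3.844)
t=0.030: state=(1.930, 3.846)
continuing one RK4 step at a time; state shown every 20 steps (Δt=0.2):
t=0.200: state=(1.719, 3.836)
t=0.400: state=(1.507, 3.742)
t=0.600: state=(1.337, 3.579)
t=0.800: state=(1.207, 3.371)
t=1.000: state=(1.112, 3.139)
t=1.200: state=(1.047, 2.899)
t=1.400: state=(1.008, 2.663)
t=1.550: state=(0.994, 2.495)
next step: t=1.560: state=(0.993, 2.484) — y has crossed 2.49
linear interpolation between t=1.550 (2.49451) and t=1.560 (2.48355) → t≈1.554

t = 1.554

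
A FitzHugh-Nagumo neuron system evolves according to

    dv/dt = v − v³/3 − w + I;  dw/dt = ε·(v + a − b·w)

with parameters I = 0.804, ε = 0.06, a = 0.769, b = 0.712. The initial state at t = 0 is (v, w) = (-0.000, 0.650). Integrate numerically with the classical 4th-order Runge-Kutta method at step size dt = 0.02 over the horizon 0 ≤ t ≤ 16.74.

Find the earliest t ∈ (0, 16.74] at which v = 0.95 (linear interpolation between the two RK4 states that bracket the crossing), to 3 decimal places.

t=0.000: state=(-0.000, 0.650)
step 1 (dt=0.02): k1=(0.154, 0.018), k2=(0.155, 0.018), k3=(0.155, 0.018), k4=(0.157, 0.019); state += dt/6·(k1+2k2+2k3+k4)
t=0.020: state=(0.003, 0.650)
t=0.040: state=(0.006, 0.651)
t=0.060: state=(0.009, 0.651)
continuing one RK4 step at a time; state shown every 50 steps (Δt=1):
t=1.000: state=(0.248, 0.674)
t=2.000: state=(0.797, 0.720)
t=2.200: state=(0.943, 0.734)
next step: t=2.220: state=(0.957, 0.735) — v has crossed 0.95
linear interpolation between t=2.200 (0.94267) and t=2.220 (0.95735) → t≈2.210

t = 2.210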